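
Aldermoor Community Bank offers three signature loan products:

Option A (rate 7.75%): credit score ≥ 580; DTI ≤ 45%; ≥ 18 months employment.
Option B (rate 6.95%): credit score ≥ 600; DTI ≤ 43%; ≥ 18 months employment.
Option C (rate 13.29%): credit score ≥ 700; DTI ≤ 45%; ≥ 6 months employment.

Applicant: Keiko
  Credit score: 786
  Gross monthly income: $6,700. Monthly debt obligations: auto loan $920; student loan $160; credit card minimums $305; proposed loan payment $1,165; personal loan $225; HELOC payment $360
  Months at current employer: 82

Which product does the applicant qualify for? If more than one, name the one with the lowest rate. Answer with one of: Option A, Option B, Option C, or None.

Total debts = (920 + 160 + 305 + 1,165 + 225 + 360) = 3,135; DTI = 3,135/6,700 = 46.8%.
Option A: score 786 ≥ 580; DTI 46.8% > 45%; employment 82 ≥ 18 mo → does not qualify.
Option B: score 786 ≥ 600; DTI 46.8% > 43%; employment 82 ≥ 18 mo → does not qualify.
Option C: score 786 ≥ 700; DTI 46.8% > 45%; employment 82 ≥ 6 mo → does not qualify.

None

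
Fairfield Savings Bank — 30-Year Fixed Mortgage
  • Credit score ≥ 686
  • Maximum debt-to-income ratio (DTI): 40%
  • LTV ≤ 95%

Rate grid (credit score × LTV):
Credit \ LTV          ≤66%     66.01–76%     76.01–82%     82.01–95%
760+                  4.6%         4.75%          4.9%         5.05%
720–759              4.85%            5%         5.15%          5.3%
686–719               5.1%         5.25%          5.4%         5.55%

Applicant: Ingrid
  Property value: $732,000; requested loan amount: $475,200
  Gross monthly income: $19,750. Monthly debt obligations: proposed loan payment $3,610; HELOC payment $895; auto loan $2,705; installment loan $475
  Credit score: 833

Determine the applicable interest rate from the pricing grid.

4.6%

Credit score 833 ≥ 686; Total monthly debts = (3,610 + 895 + 2,705 + 475) = 7,685. DTI = 7,685/19,750 = 38.9% ≤ 40%
LTV = 475,200/732,000 = 64.9% ≤ 95%
Credit 833 → row 760+; LTV 64.9% → column ≤66%. Grid cell → 4.6%.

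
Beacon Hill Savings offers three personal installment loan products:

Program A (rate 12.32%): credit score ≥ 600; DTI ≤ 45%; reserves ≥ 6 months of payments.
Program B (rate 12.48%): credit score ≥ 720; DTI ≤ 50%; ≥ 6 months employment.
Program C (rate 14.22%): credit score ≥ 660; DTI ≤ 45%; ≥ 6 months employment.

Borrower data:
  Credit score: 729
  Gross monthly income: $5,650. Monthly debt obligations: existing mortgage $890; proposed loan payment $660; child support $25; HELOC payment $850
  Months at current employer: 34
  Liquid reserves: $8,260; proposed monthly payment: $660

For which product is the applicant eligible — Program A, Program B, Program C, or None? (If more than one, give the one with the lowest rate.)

Total debts = (890 + 660 + 25 + 850) = 2,425; DTI = 2,425/5,650 = 42.9%.
Reserves = 8,260/660 = 12.5 months.
Program A: score 729 ≥ 600; DTI 42.9% ≤ 45%; reserves 12.5 ≥ 6 mo → qualifies.
Program B: score 729 ≥ 720; DTI 42.9% ≤ 50%; employment 34 ≥ 6 mo → qualifies.
Program C: score 729 ≥ 660; DTI 42.9% ≤ 45%; employment 34 ≥ 6 mo → qualifies.
Qualifying: Program A, Program B, Program C. Lowest rate is 12.32% → Program A.

Program A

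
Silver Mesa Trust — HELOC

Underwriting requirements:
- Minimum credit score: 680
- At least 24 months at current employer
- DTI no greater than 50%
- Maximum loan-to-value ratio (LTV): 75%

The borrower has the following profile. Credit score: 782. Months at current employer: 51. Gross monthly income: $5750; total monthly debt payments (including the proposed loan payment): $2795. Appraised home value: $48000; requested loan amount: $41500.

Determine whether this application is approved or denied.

Credit score 782 ≥ 680 (meets)
Employment 51 ≥ 24 months
Debt-to-income = 2,795/5,750 = 48.6% — meets 50% limit
LTV = 41,500/48,000 = 86.5% > 75%
Fails on LTV.

Denied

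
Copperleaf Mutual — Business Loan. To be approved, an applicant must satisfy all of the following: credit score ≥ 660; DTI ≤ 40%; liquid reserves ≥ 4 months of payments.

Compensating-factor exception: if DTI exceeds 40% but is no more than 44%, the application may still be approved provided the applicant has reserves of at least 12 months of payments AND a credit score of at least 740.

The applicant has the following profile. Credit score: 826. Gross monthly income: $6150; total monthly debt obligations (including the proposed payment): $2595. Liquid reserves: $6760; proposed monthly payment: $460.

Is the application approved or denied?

Credit score 826 ≥ 660 (meets base)
DTI = 2,595/6,150 = 42.2% > 40% — standard DTI limit exceeded.
Reserves: 6,760 ÷ 460 = 14.7 months (meets 4-month minimum)
42.2% falls in the override range (40%–44%), so the compensating-factor test applies.
Reserves 14.7 ≥ 12 months; credit score 826 ≥ 740.
Both compensating conditions met → exception applies.

Approved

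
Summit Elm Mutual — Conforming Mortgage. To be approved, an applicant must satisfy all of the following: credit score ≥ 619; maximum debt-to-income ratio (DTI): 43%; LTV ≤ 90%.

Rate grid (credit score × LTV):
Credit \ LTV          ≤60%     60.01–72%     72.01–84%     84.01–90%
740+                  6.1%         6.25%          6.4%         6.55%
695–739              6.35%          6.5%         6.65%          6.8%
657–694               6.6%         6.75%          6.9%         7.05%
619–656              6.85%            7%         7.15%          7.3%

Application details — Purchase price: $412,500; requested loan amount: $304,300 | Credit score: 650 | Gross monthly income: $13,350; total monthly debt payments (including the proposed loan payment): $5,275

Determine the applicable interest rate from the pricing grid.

7.15%

Credit score 650 ≥ 619; DTI: 5,275 ÷ 13,350 = 39.5%, within the 43% cap
LTV: 304,300 ÷ 412,500 = 73.8%, within 90% cap
Credit 650 → row 619–656; LTV 73.8% → column 72.01–84%. Grid cell → 7.15%.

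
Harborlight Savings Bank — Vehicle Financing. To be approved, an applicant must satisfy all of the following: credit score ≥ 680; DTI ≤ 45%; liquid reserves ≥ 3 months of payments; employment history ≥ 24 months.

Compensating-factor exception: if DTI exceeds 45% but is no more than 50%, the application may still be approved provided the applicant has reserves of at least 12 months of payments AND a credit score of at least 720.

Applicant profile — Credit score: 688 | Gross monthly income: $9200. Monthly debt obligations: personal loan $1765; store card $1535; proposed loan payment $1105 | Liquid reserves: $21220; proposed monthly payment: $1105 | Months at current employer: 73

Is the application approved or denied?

Credit score 688 ≥ 680 (meets base)
Total debts = (1,765 + 1,535 + 1,105) = 4,405. DTI: 4,405 ÷ 9,200 = 47.9%, over the 45% base limit.
Reserves = 21,220/1,105 = 19.2 months ≥ 3
Employment 73 ≥ 24 months
DTI 47.9% is within the 45%–50% exception band; checking compensating factors.
Override check — reserves: 19.2 mo (ok); score: 688 (below 720).
Override conditions not both satisfied; exception does not apply.

Denied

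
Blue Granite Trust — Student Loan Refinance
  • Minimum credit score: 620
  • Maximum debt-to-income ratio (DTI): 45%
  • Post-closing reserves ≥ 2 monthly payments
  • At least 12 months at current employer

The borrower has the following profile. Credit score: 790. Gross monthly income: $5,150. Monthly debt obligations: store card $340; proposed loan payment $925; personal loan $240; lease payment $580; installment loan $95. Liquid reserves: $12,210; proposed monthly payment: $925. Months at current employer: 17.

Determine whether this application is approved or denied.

Approved

Credit score 790 ≥ 620 (meets)
Total monthly debts = (340 + 925 + 240 + 580 + 95) = 2,180. DTI: 2,180 ÷ 5,150 = 42.3%, within the 45% cap
Reserves: 12,210 ÷ 925 = 13.2 months (meets 2-month minimum)
Employment 17 ≥ 12 months
All criteria satisfied.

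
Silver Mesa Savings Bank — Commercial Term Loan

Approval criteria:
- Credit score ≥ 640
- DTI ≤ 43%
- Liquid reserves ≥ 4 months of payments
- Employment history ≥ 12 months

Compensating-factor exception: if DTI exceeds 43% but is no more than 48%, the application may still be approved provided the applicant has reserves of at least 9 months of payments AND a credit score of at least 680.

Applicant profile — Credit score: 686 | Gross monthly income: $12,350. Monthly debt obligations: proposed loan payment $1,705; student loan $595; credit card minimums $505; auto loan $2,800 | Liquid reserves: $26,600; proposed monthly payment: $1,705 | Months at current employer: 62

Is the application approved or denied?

Credit score 686 ≥ 640 (meets base)
Total debts = (1,705 + 595 + 505 + 2,800) = 5,605. DTI: 5,605 ÷ 12,350 = 45.4%, over the 43% base limit.
Reserves = 26,600/1,705 = 15.6 months ≥ 4
Employment 62 ≥ 12 months
DTI 45.4% is within the 43%–48% exception band; checking compensating factors.
Reserves 15.6 ≥ 9 months; credit score 686 ≥ 680.
Both override conditions satisfied; DTI exception granted.

Approved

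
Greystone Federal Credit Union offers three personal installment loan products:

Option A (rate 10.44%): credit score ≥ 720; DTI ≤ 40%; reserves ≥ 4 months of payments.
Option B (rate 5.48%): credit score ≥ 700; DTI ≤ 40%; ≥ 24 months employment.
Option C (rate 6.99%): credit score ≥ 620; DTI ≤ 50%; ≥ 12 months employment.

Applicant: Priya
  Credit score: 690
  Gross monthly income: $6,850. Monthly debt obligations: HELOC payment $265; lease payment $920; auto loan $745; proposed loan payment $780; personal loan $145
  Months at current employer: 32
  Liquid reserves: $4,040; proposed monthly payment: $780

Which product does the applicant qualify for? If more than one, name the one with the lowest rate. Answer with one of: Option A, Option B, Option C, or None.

Total debts = (265 + 920 + 745 + 780 + 145) = 2,855; DTI = 2,855/6,850 = 41.7%.
Reserves = 4,040/780 = 5.2 months.
Option A: score 690 < 720; DTI 41.7% > 40%; reserves 5.2 ≥ 4 mo → does not qualify.
Option B: score 690 < 700; DTI 41.7% > 40%; employment 32 ≥ 24 mo → does not qualify.
Option C: score 690 ≥ 620; DTI 41.7% ≤ 50%; employment 32 ≥ 12 mo → qualifies.

Option C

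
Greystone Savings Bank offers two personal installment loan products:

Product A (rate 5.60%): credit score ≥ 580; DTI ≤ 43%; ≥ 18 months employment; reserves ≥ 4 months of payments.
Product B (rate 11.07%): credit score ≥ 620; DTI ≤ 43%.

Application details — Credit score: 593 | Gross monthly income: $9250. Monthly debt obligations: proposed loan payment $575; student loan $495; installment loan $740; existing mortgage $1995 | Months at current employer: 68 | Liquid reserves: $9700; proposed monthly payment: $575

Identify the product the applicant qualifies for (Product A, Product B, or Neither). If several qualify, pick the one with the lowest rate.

Product A

Total debts = (575 + 495 + 740 + 1,995) = 3,805; DTI = 3,805/9,250 = 41.1%.
Reserves = 9,700/575 = 16.9 months.
Product A: score 593 ≥ 580; DTI 41.1% ≤ 43%; employment 68 ≥ 18 mo; reserves 16.9 ≥ 4 mo → qualifies.
Product B: score 593 < 620; DTI 41.1% ≤ 43% → does not qualify.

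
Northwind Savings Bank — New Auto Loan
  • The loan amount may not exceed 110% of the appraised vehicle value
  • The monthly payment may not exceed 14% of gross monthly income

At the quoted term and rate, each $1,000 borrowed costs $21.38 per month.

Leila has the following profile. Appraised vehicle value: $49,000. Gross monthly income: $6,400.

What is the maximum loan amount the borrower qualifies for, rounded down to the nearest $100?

$41,900

Payment cap: 14% × $6,400 = $896/month.
At $21.38 per $1,000, that supports 896/21.38 × 1,000 ≈ $41,908 → $41,900.
LTV cap: 110% × $49,000 = $53,900 → $53,900.
Binding constraint: payment-to-income.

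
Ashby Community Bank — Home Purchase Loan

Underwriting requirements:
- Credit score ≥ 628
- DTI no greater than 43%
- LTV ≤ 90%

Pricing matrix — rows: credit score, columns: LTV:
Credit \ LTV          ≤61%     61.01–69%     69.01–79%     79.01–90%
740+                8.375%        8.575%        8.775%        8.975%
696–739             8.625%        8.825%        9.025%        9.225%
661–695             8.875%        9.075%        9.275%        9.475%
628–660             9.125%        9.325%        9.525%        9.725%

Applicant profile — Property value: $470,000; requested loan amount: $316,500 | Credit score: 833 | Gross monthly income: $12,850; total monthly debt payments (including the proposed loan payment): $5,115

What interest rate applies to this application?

Credit score 833 ≥ 628; DTI = 5,115/12,850 = 39.8% ≤ 43%
LTV = 316,500/470,000 = 67.3% ≤ 90%
Credit 833 → row 740+; LTV 67.3% → column 61.01–69%. Grid cell → 8.575%.

8.575%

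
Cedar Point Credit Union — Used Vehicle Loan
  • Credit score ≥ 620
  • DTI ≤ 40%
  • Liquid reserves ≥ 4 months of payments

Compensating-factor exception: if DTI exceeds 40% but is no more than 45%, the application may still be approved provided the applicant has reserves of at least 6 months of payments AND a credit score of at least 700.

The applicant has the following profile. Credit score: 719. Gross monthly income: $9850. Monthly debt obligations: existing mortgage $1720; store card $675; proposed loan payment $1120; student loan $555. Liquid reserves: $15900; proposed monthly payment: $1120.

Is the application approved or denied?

Credit score 719 ≥ 620 (meets base)
Total debts = (1,720 + 675 + 1,120 + 555) = 4,070. DTI: 4,070 ÷ 9,850 = 41.3%, over the 40% base limit.
Reserves: 15,900 ÷ 1,120 = 14.2 months (meets 4-month minimum)
DTI 41.3% is within the 40%–45% exception band; checking compensating factors.
Override check — reserves: 14.2 mo (ok); score: 719 (ok).
Both compensating conditions met → exception applies.

Approved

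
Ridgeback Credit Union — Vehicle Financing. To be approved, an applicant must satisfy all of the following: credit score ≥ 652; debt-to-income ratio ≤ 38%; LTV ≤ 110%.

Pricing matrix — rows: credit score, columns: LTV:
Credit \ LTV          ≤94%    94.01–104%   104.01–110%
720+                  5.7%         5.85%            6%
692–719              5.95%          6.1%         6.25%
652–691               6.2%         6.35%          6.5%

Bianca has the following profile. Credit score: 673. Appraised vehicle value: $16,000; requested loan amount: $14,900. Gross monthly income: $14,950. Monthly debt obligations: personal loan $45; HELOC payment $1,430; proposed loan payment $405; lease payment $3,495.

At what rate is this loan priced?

Credit score 673 ≥ 652; Total monthly debts = (45 + 1,430 + 405 + 3,495) = 5,375. DTI = 5,375/14,950 = 36% ≤ 38%
Loan-to-value = 14,900/16,000 = 93.1% — pass (110% max)
Score 673 is in the 652–691 band; LTV 93.1% is in the ≤94% band → 6.2%.

6.2%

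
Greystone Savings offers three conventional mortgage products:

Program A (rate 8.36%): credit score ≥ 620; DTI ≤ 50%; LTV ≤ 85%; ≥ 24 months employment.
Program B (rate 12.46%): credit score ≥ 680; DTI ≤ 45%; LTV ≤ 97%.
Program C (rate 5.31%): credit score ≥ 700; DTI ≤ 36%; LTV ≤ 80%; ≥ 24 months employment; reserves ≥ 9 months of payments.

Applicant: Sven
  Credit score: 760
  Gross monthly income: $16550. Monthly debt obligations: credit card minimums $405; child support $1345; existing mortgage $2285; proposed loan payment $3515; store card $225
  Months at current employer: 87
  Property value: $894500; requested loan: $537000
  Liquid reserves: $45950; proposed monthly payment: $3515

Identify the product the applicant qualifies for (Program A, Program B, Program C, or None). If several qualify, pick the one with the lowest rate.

Total debts = (405 + 1,345 + 2,285 + 3,515 + 225) = 7,775; DTI = 7,775/16,550 = 47%.
LTV = 537,000/894,500 = 60%.
Reserves = 45,950/3,515 = 13.1 months.
Program A: score 760 ≥ 620; DTI 47% ≤ 50%; LTV 60% ≤ 85%; employment 87 ≥ 24 mo → qualifies.
Program B: score 760 ≥ 680; DTI 47% > 45%; LTV 60% ≤ 97% → does not qualify.
Program C: score 760 ≥ 700; DTI 47% > 36%; LTV 60% ≤ 80%; employment 87 ≥ 24 mo; reserves 13.1 ≥ 9 mo → does not qualify.

Program A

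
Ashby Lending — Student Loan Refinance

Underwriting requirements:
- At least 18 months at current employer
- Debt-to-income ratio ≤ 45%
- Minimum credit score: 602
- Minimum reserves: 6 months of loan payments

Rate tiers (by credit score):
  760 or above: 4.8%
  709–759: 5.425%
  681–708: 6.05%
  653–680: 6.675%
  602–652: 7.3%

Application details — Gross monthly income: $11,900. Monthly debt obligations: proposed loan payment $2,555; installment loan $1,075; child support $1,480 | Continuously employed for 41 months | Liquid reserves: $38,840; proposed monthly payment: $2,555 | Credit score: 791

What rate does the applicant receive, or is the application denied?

Credit score 791 ≥ 602 (meets minimum)
Total monthly debts = (2,555 + 1,075 + 1,480) = 5,110. DTI: 5,110 ÷ 11,900 = 42.9%, within the 45% cap
Liquid reserves cover 38,840/2,555 = 15.2 months — ≥ 6 required
Employment 41 ≥ 18 months
All requirements met. Score 791 falls in the 760 or above tier → 4.8%.

Approved at 4.8%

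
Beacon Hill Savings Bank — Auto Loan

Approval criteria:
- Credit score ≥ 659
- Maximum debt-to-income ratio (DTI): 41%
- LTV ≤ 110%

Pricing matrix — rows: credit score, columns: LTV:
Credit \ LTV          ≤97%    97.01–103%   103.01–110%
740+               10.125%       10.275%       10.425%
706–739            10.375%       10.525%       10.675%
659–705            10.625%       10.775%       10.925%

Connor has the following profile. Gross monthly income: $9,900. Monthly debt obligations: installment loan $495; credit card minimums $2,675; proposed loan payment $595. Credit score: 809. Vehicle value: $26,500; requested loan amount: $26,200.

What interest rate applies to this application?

10.275%

Credit score 809 ≥ 659; Total monthly debts = (495 + 2,675 + 595) = 3,765. Debt-to-income = 3,765/9,900 = 38% — meets 41% limit
LTV = 26,200/26,500 = 98.9% ≤ 110%
Score 809 is in the 740+ band; LTV 98.9% is in the 97.01–103% band → 10.275%.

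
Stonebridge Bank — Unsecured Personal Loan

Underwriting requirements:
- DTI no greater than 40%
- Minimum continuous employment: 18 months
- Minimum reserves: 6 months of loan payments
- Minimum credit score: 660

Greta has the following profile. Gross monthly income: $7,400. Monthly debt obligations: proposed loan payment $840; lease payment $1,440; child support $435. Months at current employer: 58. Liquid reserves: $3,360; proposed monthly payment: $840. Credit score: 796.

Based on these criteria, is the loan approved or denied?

Denied

Total monthly debts = (840 + 1,440 + 435) = 2,715. DTI: 2,715 ÷ 7,400 = 36.7%, within the 40% cap
Employment 58 ≥ 18 months
Reserves: 3,360 ÷ 840 = 4.0 months (below 6-month minimum)
Credit score 796 ≥ 660 (meets)
Fails on reserves.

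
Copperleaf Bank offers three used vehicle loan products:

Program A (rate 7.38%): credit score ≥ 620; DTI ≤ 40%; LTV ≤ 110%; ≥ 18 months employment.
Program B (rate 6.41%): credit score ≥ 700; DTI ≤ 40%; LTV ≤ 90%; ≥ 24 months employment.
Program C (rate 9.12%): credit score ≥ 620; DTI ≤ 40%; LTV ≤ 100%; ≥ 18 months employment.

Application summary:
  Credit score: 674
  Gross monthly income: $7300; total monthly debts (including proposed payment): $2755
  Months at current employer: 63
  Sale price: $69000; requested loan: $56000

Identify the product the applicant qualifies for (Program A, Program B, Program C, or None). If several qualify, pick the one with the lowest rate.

Program A

DTI = 2,755/7,300 = 37.7%.
LTV = 56,000/69,000 = 81.2%.
Program A: score 674 ≥ 620; DTI 37.7% ≤ 40%; LTV 81.2% ≤ 110%; employment 63 ≥ 18 mo → qualifies.
Program B: score 674 < 700; DTI 37.7% ≤ 40%; LTV 81.2% ≤ 90%; employment 63 ≥ 24 mo → does not qualify.
Program C: score 674 ≥ 620; DTI 37.7% ≤ 40%; LTV 81.2% ≤ 100%; employment 63 ≥ 18 mo → qualifies.
Qualifying: Program A, Program C. Lowest rate is 7.38% → Program A.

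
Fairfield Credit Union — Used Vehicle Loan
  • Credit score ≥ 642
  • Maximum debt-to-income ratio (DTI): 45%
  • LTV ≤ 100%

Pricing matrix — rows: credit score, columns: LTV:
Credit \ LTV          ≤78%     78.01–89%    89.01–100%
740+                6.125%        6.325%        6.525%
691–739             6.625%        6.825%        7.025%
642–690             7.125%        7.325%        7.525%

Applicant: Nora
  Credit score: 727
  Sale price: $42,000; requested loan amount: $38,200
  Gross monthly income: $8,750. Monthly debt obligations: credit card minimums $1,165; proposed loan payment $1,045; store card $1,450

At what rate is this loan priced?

7.025%

Credit score 727 ≥ 642; Total monthly debts = (1,165 + 1,045 + 1,450) = 3,660. DTI = 3,660/8,750 = 41.8% ≤ 45%
LTV: 38,200 ÷ 42,000 = 91%, within 100% cap
Credit 727 → row 691–739; LTV 91% → column 89.01–100%. Grid cell → 7.025%.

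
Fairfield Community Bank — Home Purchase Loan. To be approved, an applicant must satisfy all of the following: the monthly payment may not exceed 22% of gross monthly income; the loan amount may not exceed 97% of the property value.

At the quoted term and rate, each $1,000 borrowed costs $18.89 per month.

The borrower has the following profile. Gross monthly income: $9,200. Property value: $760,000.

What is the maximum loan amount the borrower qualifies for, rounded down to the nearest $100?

Payment cap: 22% × $9,200 = $2,024/month.
At $18.89 per $1,000, that supports 2,024/18.89 × 1,000 ≈ $107,146 → $107,100.
LTV cap: 97% × $760,000 = $737,200 → $737,200.
Binding constraint: payment-to-income.

$107,100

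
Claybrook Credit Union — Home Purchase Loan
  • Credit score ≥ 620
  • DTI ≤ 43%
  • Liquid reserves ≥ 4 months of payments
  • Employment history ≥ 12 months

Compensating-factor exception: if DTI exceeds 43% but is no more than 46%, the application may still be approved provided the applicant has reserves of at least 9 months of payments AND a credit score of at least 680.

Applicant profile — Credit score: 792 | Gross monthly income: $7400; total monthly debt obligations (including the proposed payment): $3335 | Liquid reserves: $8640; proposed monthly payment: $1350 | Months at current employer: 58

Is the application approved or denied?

Credit score 792 ≥ 620 (meets base)
DTI: 3,335 ÷ 7,400 = 45.1%, over the 43% base limit.
Liquid reserves cover 8,640/1,350 = 6.4 months — ≥ 4 required
Employment 58 ≥ 12 months
DTI 45.1% is within the 43%–46% exception band; checking compensating factors.
Override check — reserves: 6.4 mo (short of 9); score: 792 (ok).
Compensating-factor requirement not fully met.

Denied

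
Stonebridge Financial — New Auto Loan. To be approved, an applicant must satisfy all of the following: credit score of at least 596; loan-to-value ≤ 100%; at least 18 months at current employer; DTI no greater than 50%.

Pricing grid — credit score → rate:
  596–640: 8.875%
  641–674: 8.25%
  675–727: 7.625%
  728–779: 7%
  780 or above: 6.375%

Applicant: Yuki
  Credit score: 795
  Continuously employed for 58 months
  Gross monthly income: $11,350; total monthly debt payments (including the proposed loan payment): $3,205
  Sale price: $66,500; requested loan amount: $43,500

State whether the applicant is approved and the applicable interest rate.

Credit score 795 ≥ 596 (meets minimum)
Loan-to-value = 43,500/66,500 = 65.4% — pass (100% max)
DTI = 3,205/11,350 = 28.2% ≤ 50%
Employment 58 ≥ 18 months
All requirements met. Score 795 falls in the 780 or above tier → 6.375%.

Approved at 6.375%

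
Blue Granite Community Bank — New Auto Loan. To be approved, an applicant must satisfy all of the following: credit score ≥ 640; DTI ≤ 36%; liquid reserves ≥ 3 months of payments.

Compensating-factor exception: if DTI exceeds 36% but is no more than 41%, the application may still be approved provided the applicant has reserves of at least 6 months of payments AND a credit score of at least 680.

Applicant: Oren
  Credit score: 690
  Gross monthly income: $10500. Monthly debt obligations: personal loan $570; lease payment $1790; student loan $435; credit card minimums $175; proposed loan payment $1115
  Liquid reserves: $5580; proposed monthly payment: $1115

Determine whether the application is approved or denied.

Denied

Credit score 690 ≥ 640 (meets base)
Total debts = (570 + 1,790 + 435 + 175 + 1,115) = 4,085. DTI = 4,085/10,500 = 38.9% > 36% — standard DTI limit exceeded.
Liquid reserves cover 5,580/1,115 = 5.0 months — ≥ 3 required
DTI 38.9% is within the 36%–41% exception band; checking compensating factors.
Reserves 5.0 < 6 months; credit score 690 ≥ 680.
Compensating-factor requirement not fully met.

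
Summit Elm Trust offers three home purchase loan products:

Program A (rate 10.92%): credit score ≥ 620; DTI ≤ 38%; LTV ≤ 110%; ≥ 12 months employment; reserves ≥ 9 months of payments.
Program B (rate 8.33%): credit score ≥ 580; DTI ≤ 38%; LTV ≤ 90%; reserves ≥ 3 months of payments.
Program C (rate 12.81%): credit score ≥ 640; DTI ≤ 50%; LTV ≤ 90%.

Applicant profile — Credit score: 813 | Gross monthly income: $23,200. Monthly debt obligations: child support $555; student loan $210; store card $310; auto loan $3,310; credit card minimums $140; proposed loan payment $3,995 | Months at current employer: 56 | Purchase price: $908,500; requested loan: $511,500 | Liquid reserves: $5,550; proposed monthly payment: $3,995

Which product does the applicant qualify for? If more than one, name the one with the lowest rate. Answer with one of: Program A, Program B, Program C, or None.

Program C

Total debts = (555 + 210 + 310 + 3,310 + 140 + 3,995) = 8,520; DTI = 8,520/23,200 = 36.7%.
LTV = 511,500/908,500 = 56.3%.
Reserves = 5,550/3,995 = 1.4 months.
Program A: score 813 ≥ 620; DTI 36.7% ≤ 38%; LTV 56.3% ≤ 110%; employment 56 ≥ 12 mo; reserves 1.4 < 9 mo → does not qualify.
Program B: score 813 ≥ 580; DTI 36.7% ≤ 38%; LTV 56.3% ≤ 90%; reserves 1.4 < 3 mo → does not qualify.
Program C: score 813 ≥ 640; DTI 36.7% ≤ 50%; LTV 56.3% ≤ 90% → qualifies.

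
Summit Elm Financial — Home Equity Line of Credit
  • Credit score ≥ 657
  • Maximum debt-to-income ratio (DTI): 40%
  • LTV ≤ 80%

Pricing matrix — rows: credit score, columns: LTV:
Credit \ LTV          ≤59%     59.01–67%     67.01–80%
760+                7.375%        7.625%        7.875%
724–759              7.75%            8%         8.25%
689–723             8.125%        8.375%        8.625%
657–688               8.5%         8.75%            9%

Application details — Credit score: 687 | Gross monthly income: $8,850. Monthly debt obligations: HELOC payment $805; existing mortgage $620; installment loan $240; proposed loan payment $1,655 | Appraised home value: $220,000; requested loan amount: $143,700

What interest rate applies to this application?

8.75%

Credit score 687 ≥ 657; Total monthly debts = (805 + 620 + 240 + 1,655) = 3,320. DTI: 3,320 ÷ 8,850 = 37.5%, within the 40% cap
Loan-to-value = 143,700/220,000 = 65.3% — pass (80% max)
Credit 687 → row 657–688; LTV 65.3% → column 59.01–67%. Grid cell → 8.75%.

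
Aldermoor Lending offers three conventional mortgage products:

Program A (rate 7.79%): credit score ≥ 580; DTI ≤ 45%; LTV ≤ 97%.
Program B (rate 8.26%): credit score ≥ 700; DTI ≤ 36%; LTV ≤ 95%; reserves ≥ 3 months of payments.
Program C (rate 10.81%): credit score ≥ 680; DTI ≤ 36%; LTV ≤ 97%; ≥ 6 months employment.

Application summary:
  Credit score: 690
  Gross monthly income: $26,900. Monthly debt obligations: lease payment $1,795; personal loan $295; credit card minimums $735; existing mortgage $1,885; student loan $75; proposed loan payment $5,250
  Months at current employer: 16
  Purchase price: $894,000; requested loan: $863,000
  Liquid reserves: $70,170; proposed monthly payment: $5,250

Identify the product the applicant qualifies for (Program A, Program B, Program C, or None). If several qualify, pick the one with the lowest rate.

Total debts = (1,795 + 295 + 735 + 1,885 + 75 + 5,250) = 10,035; DTI = 10,035/26,900 = 37.3%.
LTV = 863,000/894,000 = 96.5%.
Reserves = 70,170/5,250 = 13.4 months.
Program A: score 690 ≥ 580; DTI 37.3% ≤ 45%; LTV 96.5% ≤ 97% → qualifies.
Program B: score 690 < 700; DTI 37.3% > 36%; LTV 96.5% > 95%; reserves 13.4 ≥ 3 mo → does not qualify.
Program C: score 690 ≥ 680; DTI 37.3% > 36%; LTV 96.5% ≤ 97%; employment 16 ≥ 6 mo → does not qualify.

Program A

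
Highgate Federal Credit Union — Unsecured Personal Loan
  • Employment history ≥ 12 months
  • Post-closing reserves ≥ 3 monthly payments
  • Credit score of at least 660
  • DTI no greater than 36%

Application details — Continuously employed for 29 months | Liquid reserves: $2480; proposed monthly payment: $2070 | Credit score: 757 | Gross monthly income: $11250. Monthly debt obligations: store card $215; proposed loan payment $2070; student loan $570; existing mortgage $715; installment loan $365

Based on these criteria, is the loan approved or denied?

Employment 29 ≥ 12 months
Reserves: 2,480 ÷ 2,070 = 1.2 months (below 3-month minimum)
Credit score 757 ≥ 660 (meets)
Total monthly debts = (215 + 2,070 + 570 + 715 + 365) = 3,935. DTI: 3,935 ÷ 11,250 = 35%, within the 36% cap
Fails on reserves.

Denied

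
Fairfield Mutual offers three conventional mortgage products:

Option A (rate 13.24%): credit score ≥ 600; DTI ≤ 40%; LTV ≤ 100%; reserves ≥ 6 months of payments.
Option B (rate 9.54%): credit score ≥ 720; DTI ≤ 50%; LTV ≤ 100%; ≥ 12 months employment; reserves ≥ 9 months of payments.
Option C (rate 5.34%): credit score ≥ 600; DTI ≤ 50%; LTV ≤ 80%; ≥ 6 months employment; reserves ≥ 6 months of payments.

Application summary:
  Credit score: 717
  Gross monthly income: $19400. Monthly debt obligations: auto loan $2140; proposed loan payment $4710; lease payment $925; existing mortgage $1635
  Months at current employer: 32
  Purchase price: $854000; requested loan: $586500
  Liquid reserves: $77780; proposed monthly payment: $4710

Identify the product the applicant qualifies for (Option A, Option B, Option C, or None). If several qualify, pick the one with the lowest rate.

Option C

Total debts = (2,140 + 4,710 + 925 + 1,635) = 9,410; DTI = 9,410/19,400 = 48.5%.
LTV = 586,500/854,000 = 68.7%.
Reserves = 77,780/4,710 = 16.5 months.
Option A: score 717 ≥ 600; DTI 48.5% > 40%; LTV 68.7% ≤ 100%; reserves 16.5 ≥ 6 mo → does not qualify.
Option B: score 717 < 720; DTI 48.5% ≤ 50%; LTV 68.7% ≤ 100%; employment 32 ≥ 12 mo; reserves 16.5 ≥ 9 mo → does not qualify.
Option C: score 717 ≥ 600; DTI 48.5% ≤ 50%; LTV 68.7% ≤ 80%; employment 32 ≥ 6 mo; reserves 16.5 ≥ 6 mo → qualifies.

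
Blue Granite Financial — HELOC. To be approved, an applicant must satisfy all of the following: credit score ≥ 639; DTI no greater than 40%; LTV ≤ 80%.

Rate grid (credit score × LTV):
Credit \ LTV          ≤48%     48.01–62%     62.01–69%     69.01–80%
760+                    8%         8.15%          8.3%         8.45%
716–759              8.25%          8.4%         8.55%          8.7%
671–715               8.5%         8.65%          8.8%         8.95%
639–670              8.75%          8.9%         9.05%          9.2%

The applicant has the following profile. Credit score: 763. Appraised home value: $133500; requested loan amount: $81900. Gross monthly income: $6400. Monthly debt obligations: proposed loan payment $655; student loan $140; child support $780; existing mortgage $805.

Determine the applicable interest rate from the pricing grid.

8.15%

Credit score 763 ≥ 639; Total monthly debts = (655 + 140 + 780 + 805) = 2,380. Debt-to-income = 2,380/6,400 = 37.2% — meets 40% limit
LTV: 81,900 ÷ 133,500 = 61.3%, within 80% cap
Score 763 is in the 760+ band; LTV 61.3% is in the 48.01–62% band → 8.15%.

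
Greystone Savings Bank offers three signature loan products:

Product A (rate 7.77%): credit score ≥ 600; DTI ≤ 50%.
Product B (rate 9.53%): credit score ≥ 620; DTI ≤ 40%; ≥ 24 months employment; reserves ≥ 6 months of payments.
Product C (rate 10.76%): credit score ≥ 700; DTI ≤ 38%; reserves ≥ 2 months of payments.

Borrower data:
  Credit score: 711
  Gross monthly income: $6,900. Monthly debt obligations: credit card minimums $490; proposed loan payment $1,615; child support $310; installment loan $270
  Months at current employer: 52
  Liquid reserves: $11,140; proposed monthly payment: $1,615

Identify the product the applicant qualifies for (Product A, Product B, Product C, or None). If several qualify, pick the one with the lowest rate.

Product A

Total debts = (490 + 1,615 + 310 + 270) = 2,685; DTI = 2,685/6,900 = 38.9%.
Reserves = 11,140/1,615 = 6.9 months.
Product A: score 711 ≥ 600; DTI 38.9% ≤ 50% → qualifies.
Product B: score 711 ≥ 620; DTI 38.9% ≤ 40%; employment 52 ≥ 24 mo; reserves 6.9 ≥ 6 mo → qualifies.
Product C: score 711 ≥ 700; DTI 38.9% > 38%; reserves 6.9 ≥ 2 mo → does not qualify.
Qualifying: Product A, Product B. Lowest rate is 7.77% → Product A.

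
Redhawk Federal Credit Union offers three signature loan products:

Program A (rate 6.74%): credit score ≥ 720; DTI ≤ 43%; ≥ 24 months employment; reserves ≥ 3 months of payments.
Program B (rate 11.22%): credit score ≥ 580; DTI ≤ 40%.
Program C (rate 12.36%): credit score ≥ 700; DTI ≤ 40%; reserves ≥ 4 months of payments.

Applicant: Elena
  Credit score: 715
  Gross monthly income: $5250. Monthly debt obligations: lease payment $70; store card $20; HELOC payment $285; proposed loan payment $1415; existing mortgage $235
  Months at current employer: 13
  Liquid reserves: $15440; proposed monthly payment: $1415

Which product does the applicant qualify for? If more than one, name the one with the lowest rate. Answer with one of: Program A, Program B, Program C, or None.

Total debts = (70 + 20 + 285 + 1,415 + 235) = 2,025; DTI = 2,025/5,250 = 38.6%.
Reserves = 15,440/1,415 = 10.9 months.
Program A: score 715 < 720; DTI 38.6% ≤ 43%; employment 13 < 24 mo; reserves 10.9 ≥ 3 mo → does not qualify.
Program B: score 715 ≥ 580; DTI 38.6% ≤ 40% → qualifies.
Program C: score 715 ≥ 700; DTI 38.6% ≤ 40%; reserves 10.9 ≥ 4 mo → qualifies.
Qualifying: Program B, Program C. Lowest rate is 11.22% → Program B.

Program B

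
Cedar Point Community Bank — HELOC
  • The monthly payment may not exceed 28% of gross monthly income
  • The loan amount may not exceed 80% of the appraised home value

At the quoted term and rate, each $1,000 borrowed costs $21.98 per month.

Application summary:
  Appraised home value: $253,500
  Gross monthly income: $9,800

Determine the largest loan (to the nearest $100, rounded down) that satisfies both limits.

$124,800

Payment cap: 28% × $9,800 = $2,744/month.
At $21.98 per $1,000, that supports 2,744/21.98 × 1,000 ≈ $124,840 → $124,800.
LTV cap: 80% × $253,500 = $202,800 → $202,800.
Binding constraint: payment-to-income.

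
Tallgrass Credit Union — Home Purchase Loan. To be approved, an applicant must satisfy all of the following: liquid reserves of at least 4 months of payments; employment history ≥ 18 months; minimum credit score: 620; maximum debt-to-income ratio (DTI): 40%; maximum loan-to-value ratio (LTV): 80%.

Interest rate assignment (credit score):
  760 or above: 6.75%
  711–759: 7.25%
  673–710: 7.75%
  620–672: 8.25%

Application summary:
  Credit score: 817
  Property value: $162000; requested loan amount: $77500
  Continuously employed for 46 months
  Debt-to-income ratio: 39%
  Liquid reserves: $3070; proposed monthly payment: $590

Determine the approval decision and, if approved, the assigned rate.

Approved at 6.75%

Credit score 817 ≥ 620 (meets minimum)
Debt-to-income 39% vs 40% cap — pass
LTV = 77,500/162,000 = 47.8% ≤ 80%
Employment 46 ≥ 18 months
Reserves = 3,070/590 = 5.2 months ≥ 4
All requirements met. Score 817 falls in the 760 or above tier → 6.75%.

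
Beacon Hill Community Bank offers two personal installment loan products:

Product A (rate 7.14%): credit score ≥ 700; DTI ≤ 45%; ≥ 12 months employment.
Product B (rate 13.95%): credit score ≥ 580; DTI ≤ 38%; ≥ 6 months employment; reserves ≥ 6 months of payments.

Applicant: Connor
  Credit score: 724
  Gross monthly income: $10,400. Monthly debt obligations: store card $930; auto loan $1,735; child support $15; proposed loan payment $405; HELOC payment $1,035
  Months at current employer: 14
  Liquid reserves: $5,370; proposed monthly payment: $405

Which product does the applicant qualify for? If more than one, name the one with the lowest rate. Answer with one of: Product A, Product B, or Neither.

Total debts = (930 + 1,735 + 15 + 405 + 1,035) = 4,120; DTI = 4,120/10,400 = 39.6%.
Reserves = 5,370/405 = 13.3 months.
Product A: score 724 ≥ 700; DTI 39.6% ≤ 45%; employment 14 ≥ 12 mo → qualifies.
Product B: score 724 ≥ 580; DTI 39.6% > 38%; employment 14 ≥ 6 mo; reserves 13.3 ≥ 6 mo → does not qualify.

Product A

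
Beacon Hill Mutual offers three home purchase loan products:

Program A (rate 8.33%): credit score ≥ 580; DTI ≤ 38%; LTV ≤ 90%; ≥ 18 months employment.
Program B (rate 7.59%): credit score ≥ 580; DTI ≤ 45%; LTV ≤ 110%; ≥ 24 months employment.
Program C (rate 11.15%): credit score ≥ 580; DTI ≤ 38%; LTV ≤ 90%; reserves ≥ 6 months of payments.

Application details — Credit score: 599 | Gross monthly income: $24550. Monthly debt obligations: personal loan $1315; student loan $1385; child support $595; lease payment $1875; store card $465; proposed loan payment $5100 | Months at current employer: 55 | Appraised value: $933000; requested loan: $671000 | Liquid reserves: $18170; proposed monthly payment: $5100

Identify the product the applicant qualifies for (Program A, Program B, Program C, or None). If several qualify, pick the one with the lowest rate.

Program B

Total debts = (1,315 + 1,385 + 595 + 1,875 + 465 + 5,100) = 10,735; DTI = 10,735/24,550 = 43.7%.
LTV = 671,000/933,000 = 71.9%.
Reserves = 18,170/5,100 = 3.6 months.
Program A: score 599 ≥ 580; DTI 43.7% > 38%; LTV 71.9% ≤ 90%; employment 55 ≥ 18 mo → does not qualify.
Program B: score 599 ≥ 580; DTI 43.7% ≤ 45%; LTV 71.9% ≤ 110%; employment 55 ≥ 24 mo → qualifies.
Program C: score 599 ≥ 580; DTI 43.7% > 38%; LTV 71.9% ≤ 90%; reserves 3.6 < 6 mo → does not qualify.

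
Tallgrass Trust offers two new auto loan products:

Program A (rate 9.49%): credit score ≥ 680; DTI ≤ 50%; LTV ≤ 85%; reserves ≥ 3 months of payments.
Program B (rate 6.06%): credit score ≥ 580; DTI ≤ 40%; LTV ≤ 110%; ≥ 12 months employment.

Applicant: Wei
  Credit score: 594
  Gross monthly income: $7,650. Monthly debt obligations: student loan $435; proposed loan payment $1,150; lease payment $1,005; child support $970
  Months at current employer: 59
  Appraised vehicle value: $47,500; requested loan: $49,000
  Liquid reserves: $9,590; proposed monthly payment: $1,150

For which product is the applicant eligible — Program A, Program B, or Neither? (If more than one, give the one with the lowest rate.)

Neither

Total debts = (435 + 1,150 + 1,005 + 970) = 3,560; DTI = 3,560/7,650 = 46.5%.
LTV = 49,000/47,500 = 103.2%.
Reserves = 9,590/1,150 = 8.3 months.
Program A: score 594 < 680; DTI 46.5% ≤ 50%; LTV 103.2% > 85%; reserves 8.3 ≥ 3 mo → does not qualify.
Program B: score 594 ≥ 580; DTI 46.5% > 40%; LTV 103.2% ≤ 110%; employment 59 ≥ 12 mo → does not qualify.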